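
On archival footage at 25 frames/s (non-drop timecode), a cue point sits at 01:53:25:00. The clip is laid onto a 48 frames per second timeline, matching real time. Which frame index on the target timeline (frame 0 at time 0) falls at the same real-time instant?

Source frame index: (1×3600 + 53×60 + 25) × 25 + 0 = 170125.
Real time: 170125 / (25) = 6805 s.
Target frame: (6805) × (48) = 326640.

frame 326640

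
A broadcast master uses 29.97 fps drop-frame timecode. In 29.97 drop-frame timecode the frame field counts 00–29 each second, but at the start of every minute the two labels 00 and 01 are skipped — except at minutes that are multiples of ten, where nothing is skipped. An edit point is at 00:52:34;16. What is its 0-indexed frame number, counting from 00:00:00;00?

94542

Complete 10-minute blocks: 5, each 17982 frames → 89910.
Remaining 2 whole minutes in the current block: 1800 + 1 × 1798 = 3598 frames.
Within the current minute: 34 × 30 + 16 − 2 = 1034 (labels ;00/;01 skipped at this minute). Total = 89910 + 3598 + 1034 = 94542.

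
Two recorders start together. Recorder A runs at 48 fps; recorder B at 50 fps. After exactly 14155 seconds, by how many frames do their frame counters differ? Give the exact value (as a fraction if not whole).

A emits 48 × 14155 = 679440 frames; B emits 50 × 14155 = 707750.
Difference = 28310 frames; B is ahead of A.

28310 frames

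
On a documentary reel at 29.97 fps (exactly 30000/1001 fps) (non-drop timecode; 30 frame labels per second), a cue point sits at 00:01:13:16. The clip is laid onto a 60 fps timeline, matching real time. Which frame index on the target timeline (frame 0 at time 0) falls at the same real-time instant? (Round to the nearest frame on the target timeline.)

frame 4416

Source frame index: (0×3600 + 1×60 + 13) × 30 + 16 = 2206.
Real time: 2206 / (30000/1001) = 1104103/15000 s.
Target frame: (1104103/15000) × (60) = 1104103/250 ≈ 4416.412 → 4416.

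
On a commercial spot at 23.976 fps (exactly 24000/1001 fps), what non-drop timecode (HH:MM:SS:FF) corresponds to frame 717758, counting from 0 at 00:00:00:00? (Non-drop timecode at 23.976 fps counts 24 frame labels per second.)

717758 ÷ 24 = 29906 full seconds, remainder 14 frames.
29906 s = 8 h 18 min 26 s.
Timecode: 08:18:26:14.

08:18:26:14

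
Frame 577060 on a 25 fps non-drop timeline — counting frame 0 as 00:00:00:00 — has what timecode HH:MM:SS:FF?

577060 ÷ 25 = 23082 full seconds, remainder 10 frames.
23082 s = 6 h 24 min 42 s.
Timecode: 06:24:42:10.

06:24:42:10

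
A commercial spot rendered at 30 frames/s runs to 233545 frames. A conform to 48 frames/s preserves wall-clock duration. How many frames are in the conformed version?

Target frames = source frames × (target rate / source rate) = 233545 × (48)/(30) = 233545 × 8/5 = 373672.

373672 frames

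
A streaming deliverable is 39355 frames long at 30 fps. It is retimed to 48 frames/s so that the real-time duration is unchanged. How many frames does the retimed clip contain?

62968 frames

Target frames = source frames × (target rate / source rate) = 39355 × (48)/(30) = 39355 × 8/5 = 62968.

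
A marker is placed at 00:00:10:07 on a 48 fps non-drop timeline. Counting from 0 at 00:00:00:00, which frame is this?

Total seconds to the label: (0 × 3600 + 0 × 60 + 10) = 10.
Frame index = 10 × 48 + 7 = 487.

487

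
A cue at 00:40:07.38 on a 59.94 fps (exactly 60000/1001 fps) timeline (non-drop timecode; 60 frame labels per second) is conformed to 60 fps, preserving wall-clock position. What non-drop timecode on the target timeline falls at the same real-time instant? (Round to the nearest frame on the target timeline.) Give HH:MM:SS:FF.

00:40:10:02

Source frame index: (0×3600 + 40×60 + 7) × 60 + 38 = 144458.
Real time: 144458 / (60000/1001) = 72301229/30000 s.
Target frame: (72301229/30000) × (60) = 72301229/500 ≈ 144602.458 → 144602.
At 60 labels/s: frame 144602 → 00:40:10:02.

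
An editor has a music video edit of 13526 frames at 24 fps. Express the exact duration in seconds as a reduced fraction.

Running time = 13526 ÷ (24) = 13526 × 1/24 = 6763/12 s.

6763/12 seconds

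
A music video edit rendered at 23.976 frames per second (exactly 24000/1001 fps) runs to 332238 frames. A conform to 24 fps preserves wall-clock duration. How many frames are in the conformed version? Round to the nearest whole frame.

Frames at target rate = 332238 × (24) / (24000/1001) = 166285119/500 ≈ 332570.238.
Nearest whole frame: 332570.

332570 frames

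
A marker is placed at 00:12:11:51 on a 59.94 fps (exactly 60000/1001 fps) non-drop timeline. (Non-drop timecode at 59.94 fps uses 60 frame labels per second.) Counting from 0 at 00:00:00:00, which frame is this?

Total seconds to the label: (0 × 3600 + 12 × 60 + 11) = 731.
Frame index = 731 × 60 + 51 = 43911.

frame 43911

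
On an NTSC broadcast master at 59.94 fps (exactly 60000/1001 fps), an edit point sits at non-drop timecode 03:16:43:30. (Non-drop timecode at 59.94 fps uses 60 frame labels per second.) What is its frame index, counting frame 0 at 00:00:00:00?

frame 708210

Total seconds to the label: (3 × 3600 + 16 × 60 + 43) = 11803.
Frame index = 11803 × 60 + 30 = 708210.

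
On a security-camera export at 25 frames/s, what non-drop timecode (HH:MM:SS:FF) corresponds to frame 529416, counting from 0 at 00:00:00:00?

05:52:56:16

529416 ÷ 25 = 21176 full seconds, remainder 16 frames.
21176 s = 5 h 52 min 56 s.
Timecode: 05:52:56:16.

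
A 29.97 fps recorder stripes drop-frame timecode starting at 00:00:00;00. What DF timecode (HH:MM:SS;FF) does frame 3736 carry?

00:02:04;20

Ten DF minutes hold 17982 frames, so frame 3736 lies in block 0 (frames 0–17981) with 3736 frames into that block.
The block's first minute is 1800 frames and the rest 1798 each; 3736 frames reaches minute 2, so 0 × 18 + 2 × 2 = 4 labels have been skipped so far.
Adding those back, label number 3736 + 4 = 3740 at 30 labels/s is 124 s + 20 f = 0 h 2 min 4 s frame 20, i.e. 00:02:04;20.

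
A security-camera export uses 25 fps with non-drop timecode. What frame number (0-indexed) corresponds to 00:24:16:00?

Total seconds to the label: (0 × 3600 + 24 × 60 + 16) = 1456.
Frame index = 1456 × 25 + 0 = 36400.

36400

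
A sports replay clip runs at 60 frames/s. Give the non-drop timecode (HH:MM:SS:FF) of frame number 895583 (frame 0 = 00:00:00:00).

04:08:46:23

895583 ÷ 60 = 14926 full seconds, remainder 23 frames.
14926 s = 4 h 8 min 46 s.
Timecode: 04:08:46:23.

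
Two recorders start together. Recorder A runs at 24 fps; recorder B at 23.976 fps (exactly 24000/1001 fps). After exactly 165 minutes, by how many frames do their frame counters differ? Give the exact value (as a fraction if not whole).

21600/91 frames

165 min = 9900 s.
A emits 24 × 9900 = 237600 frames; B emits 24000/1001 × 9900 = 21600000/91.
Difference = 21600/91 frames (≈ 237.3626); B is behind A.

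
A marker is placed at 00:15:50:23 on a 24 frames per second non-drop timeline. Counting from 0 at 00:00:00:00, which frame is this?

22823

Total seconds to the label: (0 × 3600 + 15 × 60 + 50) = 950.
Frame index = 950 × 24 + 23 = 22823.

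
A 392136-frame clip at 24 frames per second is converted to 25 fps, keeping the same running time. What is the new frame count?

Target frames = source frames × (target rate / source rate) = 392136 × (25)/(24) = 392136 × 25/24 = 408475.

408475 frames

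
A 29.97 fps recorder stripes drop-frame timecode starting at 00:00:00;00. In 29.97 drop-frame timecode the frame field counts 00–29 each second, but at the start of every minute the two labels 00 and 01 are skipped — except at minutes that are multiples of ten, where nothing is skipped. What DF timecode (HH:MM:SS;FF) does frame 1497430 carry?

13:52:44;08

Each 10-minute DF block holds 10 × 60 × 30 − 9 × 2 = 17982 frames. 1497430 ÷ 17982 → 83 full blocks, remainder 4924.
Within the partial block the first minute is 1800 frames and each further minute 1798, so 2 further minute boundaries passed. Total skipped labels = 18 × 83 + 2 × 2 = 1498.
Non-drop label index = 1497430 + 1498 = 1498928; at 30 labels/s that is 13:52:44:08, i.e. DF 13:52:44;08.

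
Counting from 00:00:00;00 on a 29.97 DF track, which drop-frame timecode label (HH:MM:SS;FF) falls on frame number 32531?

00:18:05;15

Ten DF minutes hold 17982 frames, so frame 32531 lies in block 1 (frames 17982–35963) with 14549 frames into that block.
The block's first minute is 1800 frames and the rest 1798 each; 14549 frames reaches minute 8, so 1 × 18 + 8 × 2 = 34 labels have been skipped so far.
Adding those back, label number 32531 + 34 = 32565 at 30 labels/s is 1085 s + 15 f = 0 h 18 min 5 s frame 15, i.e. 00:18:05;15.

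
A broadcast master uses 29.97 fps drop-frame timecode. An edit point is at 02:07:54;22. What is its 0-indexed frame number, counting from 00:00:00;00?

Complete 10-minute blocks: 12, each 17982 frames → 215784.
Remaining 7 whole minutes in the current block: 1800 + 6 × 1798 = 12588 frames.
Within the current minute: 54 × 30 + 22 − 2 = 1640 (labels ;00/;01 skipped at this minute). Total = 215784 + 12588 + 1640 = 230012.

230012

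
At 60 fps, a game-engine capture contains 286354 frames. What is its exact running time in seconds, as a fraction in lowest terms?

143177/30 seconds

Running time = 286354 ÷ (60) = 286354 × 1/60 = 143177/30 s.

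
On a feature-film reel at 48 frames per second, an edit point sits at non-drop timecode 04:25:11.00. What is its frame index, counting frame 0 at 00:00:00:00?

frame 763728

Total seconds to the label: (4 × 3600 + 25 × 60 + 11) = 15911.
Frame index = 15911 × 48 + 0 = 763728.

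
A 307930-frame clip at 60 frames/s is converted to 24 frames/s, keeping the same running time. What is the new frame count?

Target frames = source frames × (target rate / source rate) = 307930 × (24)/(60) = 307930 × 2/5 = 123172.

123172 frames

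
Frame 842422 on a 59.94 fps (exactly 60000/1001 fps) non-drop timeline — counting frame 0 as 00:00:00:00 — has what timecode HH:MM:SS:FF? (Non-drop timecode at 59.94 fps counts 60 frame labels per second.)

842422 ÷ 60 = 14040 full seconds, remainder 22 frames.
14040 s = 3 h 54 min 0 s.
Timecode: 03:54:00:22.

03:54:00:22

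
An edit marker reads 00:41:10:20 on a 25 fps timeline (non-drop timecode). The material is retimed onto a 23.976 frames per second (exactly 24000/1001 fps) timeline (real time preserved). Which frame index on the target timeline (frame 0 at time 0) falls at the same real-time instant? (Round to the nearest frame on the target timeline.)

Source frame index: (0×3600 + 41×60 + 10) × 25 + 20 = 61770.
Real time: 61770 / (25) = 12354/5 s.
Target frame: (12354/5) × (24000/1001) = 59299200/1001 ≈ 59239.960 → 59240.

frame 59240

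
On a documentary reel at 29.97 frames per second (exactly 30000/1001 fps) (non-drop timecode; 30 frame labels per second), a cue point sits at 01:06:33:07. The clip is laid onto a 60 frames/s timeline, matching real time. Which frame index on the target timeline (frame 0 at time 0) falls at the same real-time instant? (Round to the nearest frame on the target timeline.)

frame 239834

Source frame index: (1×3600 + 6×60 + 33) × 30 + 7 = 119797.
Real time: 119797 / (30000/1001) = 119916797/30000 s.
Target frame: (119916797/30000) × (60) = 119916797/500 ≈ 239833.594 → 239834.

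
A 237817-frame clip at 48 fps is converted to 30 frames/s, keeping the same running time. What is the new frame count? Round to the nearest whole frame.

Frames at target rate = 237817 × (30) / (48) = 1189085/8 ≈ 148635.625.
Nearest whole frame: 148636.

148636 frames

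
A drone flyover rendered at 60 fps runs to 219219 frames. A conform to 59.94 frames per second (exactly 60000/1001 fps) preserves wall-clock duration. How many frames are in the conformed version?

219000 frames

Target frames = source frames × (target rate / source rate) = 219219 × (60000/1001)/(60) = 219219 × 1000/1001 = 219000.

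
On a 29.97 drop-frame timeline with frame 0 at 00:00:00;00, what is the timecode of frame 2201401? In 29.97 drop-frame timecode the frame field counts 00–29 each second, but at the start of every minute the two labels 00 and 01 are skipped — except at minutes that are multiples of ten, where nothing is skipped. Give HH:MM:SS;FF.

Each 10-minute DF block holds 10 × 60 × 30 − 9 × 2 = 17982 frames. 2201401 ÷ 17982 → 122 full blocks, remainder 7597.
Within the partial block the first minute is 1800 frames and each further minute 1798, so 4 further minute boundaries passed. Total skipped labels = 18 × 122 + 2 × 4 = 2204.
Non-drop label index = 2201401 + 2204 = 2203605; at 30 labels/s that is 20:24:13:15, i.e. DF 20:24:13;15.

20:24:13;15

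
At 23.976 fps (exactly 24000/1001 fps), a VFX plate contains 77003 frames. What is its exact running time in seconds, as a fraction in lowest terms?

Running time = 77003 ÷ (24000/1001) = 77003 × 1001/24000 = 77080003/24000 s.

77080003/24000 seconds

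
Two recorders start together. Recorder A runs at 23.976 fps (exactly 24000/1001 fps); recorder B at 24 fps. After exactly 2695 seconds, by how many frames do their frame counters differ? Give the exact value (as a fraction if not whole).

840/13 frames

A emits 24000/1001 × 2695 = 840000/13 frames; B emits 24 × 2695 = 64680.
Difference = 840/13 frames (≈ 64.6154); B is ahead of A.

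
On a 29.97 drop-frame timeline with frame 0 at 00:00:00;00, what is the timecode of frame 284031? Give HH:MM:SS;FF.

Each 10-minute DF block holds 10 × 60 × 30 − 9 × 2 = 17982 frames. 284031 ÷ 17982 → 15 full blocks, remainder 14301.
Within the partial block the first minute is 1800 frames and each further minute 1798, so 7 further minute boundaries passed. Total skipped labels = 18 × 15 + 2 × 7 = 284.
Non-drop label index = 284031 + 284 = 284315; at 30 labels/s that is 02:37:57:05, i.e. DF 02:37:57;05.

02:37:57;05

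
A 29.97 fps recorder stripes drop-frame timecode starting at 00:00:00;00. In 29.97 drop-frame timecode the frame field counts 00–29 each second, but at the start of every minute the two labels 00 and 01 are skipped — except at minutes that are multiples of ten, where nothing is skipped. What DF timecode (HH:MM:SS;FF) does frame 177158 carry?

01:38:31;06

Ten DF minutes hold 17982 frames, so frame 177158 lies in block 9 (frames 161838–179819) with 15320 frames into that block.
The block's first minute is 1800 frames and the rest 1798 each; 15320 frames reaches minute 8, so 9 × 18 + 8 × 2 = 178 labels have been skipped so far.
Adding those back, label number 177158 + 178 = 177336 at 30 labels/s is 5911 s + 6 f = 1 h 38 min 31 s frame 6, i.e. 01:38:31;06.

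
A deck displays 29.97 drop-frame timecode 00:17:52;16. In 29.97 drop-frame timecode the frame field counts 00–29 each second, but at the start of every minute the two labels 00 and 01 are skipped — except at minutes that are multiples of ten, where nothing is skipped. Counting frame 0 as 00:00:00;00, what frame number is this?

Complete 10-minute blocks: 1, each 17982 frames → 17982.
Remaining 7 whole minutes in the current block: 1800 + 6 × 1798 = 12588 frames.
Within the current minute: 52 × 30 + 16 − 2 = 1574 (labels ;00/;01 skipped at this minute). Total = 17982 + 12588 + 1574 = 32144.

32144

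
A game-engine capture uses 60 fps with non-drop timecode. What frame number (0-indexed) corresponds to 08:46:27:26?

Total seconds to the label: (8 × 3600 + 46 × 60 + 27) = 31587.
Frame index = 31587 × 60 + 26 = 1895246.

frame 1895246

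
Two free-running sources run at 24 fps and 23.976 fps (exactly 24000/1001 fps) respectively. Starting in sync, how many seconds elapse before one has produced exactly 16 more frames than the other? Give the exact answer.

2002/3 seconds

The gap grows by |24000/1001 − 24| = 24/1001 frames per second.
Time for a 16-frame gap: 16 ÷ (24/1001) = 2002/3 s.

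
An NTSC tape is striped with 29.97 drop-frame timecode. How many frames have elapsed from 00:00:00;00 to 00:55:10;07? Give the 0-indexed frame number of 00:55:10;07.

As if non-drop at 30 labels/s: (0 × 3600 + 55 × 60 + 10) × 30 + 7 = 99307.
Minute boundaries passed: 55; those not divisible by 10: 55 − 5 = 50; dropped labels = 2 × 50 = 100.
Actual frame index = 99307 − 100 = 99207.

99207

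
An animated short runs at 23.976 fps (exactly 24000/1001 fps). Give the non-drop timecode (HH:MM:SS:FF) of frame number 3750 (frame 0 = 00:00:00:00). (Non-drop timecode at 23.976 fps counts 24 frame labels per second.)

00:02:36:06

3750 ÷ 24 = 156 full seconds, remainder 6 frames.
156 s = 0 h 2 min 36 s.
Timecode: 00:02:36:06.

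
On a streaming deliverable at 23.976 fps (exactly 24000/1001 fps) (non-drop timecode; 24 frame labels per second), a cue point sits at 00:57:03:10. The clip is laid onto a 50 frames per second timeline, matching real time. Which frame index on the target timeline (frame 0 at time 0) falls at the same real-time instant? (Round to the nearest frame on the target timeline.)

Source frame index: (0×3600 + 57×60 + 3) × 24 + 10 = 82162.
Real time: 82162 / (24000/1001) = 41122081/12000 s.
Target frame: (41122081/12000) × (50) = 41122081/240 ≈ 171342.004 → 171342.

frame 171342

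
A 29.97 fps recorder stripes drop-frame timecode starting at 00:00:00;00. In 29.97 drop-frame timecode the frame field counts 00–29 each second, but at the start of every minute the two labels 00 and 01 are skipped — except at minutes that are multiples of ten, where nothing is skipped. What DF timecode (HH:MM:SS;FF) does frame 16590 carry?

00:09:13;18

Each 10-minute DF block holds 10 × 60 × 30 − 9 × 2 = 17982 frames. 16590 ÷ 17982 → 0 full blocks, remainder 16590.
Within the partial block the first minute is 1800 frames and each further minute 1798, so 9 further minute boundaries passed. Total skipped labels = 18 × 0 + 2 × 9 = 18.
Non-drop label index = 16590 + 18 = 16608; at 30 labels/s that is 00:09:13:18, i.e. DF 00:09:13;18.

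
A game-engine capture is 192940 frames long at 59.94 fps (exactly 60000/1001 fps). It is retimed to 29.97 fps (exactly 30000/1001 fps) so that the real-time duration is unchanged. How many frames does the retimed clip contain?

Target frames = source frames × (target rate / source rate) = 192940 × (30000/1001)/(60000/1001) = 192940 × 1/2 = 96470.

96470 frames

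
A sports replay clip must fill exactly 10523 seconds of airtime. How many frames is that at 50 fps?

Frames = 10523 × 50 = 526150.

526150 frames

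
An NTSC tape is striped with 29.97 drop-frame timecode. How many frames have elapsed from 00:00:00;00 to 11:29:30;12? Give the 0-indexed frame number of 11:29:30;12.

1239870

As if non-drop at 30 labels/s: (11 × 3600 + 29 × 60 + 30) × 30 + 12 = 1241112.
Minute boundaries passed: 689; those not divisible by 10: 689 − 68 = 621; dropped labels = 2 × 621 = 1242.
Actual frame index = 1241112 − 1242 = 1239870.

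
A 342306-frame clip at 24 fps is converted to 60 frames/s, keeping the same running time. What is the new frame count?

Target frames = source frames × (target rate / source rate) = 342306 × (60)/(24) = 342306 × 5/2 = 855765.

855765 frames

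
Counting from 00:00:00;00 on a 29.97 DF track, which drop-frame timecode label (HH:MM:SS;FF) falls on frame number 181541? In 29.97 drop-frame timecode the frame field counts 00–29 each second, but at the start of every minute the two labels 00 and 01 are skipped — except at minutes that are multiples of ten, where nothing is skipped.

01:40:57;11

Ten DF minutes hold 17982 frames, so frame 181541 lies in block 10 (frames 179820–197801) with 1721 frames into that block.
The block's first minute is 1800 frames and the rest 1798 each; 1721 frames reaches minute 0, so 10 × 18 + 0 × 2 = 180 labels have been skipped so far.
Adding those back, label number 181541 + 180 = 181721 at 30 labels/s is 6057 s + 11 f = 1 h 40 min 57 s frame 11, i.e. 01:40:57;11.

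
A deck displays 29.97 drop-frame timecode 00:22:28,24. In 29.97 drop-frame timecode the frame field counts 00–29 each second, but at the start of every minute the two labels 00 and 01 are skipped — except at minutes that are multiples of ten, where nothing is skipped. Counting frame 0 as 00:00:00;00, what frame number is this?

40424

Complete 10-minute blocks: 2, each 17982 frames → 35964.
Remaining 2 whole minutes in the current block: 1800 + 1 × 1798 = 3598 frames.
Within the current minute: 28 × 30 + 24 − 2 = 862 (labels ;00/;01 skipped at this minute). Total = 35964 + 3598 + 862 = 40424.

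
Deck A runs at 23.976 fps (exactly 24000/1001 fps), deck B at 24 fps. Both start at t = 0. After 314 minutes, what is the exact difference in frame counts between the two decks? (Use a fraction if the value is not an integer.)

452160/1001 frames

314 min = 18840 s.
A emits 24000/1001 × 18840 = 452160000/1001 frames; B emits 24 × 18840 = 452160.
Difference = 452160/1001 frames (≈ 451.7083); B is ahead of A.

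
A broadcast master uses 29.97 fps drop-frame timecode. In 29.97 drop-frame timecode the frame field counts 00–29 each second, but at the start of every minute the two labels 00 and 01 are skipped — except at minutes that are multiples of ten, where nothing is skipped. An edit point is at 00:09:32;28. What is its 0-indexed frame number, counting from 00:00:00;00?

As if non-drop at 30 labels/s: (0 × 3600 + 9 × 60 + 32) × 30 + 28 = 17188.
Minute boundaries passed: 9; those not divisible by 10: 9 − 0 = 9; dropped labels = 2 × 9 = 18.
Actual frame index = 17188 − 18 = 17170.

17170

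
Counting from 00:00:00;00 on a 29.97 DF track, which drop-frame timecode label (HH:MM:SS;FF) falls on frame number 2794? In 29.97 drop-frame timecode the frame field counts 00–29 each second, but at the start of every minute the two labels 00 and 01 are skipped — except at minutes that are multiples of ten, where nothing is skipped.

Ten DF minutes hold 17982 frames, so frame 2794 lies in block 0 (frames 0–17981) with 2794 frames into that block.
The block's first minute is 1800 frames and the rest 1798 each; 2794 frames reaches minute 1, so 0 × 18 + 1 × 2 = 2 labels have been skipped so far.
Adding those back, label number 2794 + 2 = 2796 at 30 labels/s is 93 s + 6 f = 0 h 1 min 33 s frame 6, i.e. 00:01:33;06.

00:01:33;06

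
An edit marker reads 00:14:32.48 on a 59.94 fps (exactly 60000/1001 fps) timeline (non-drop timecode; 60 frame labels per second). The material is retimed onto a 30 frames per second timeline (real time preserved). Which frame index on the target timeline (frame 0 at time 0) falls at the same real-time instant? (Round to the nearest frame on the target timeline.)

Source frame index: (0×3600 + 14×60 + 32) × 60 + 48 = 52368.
Real time: 52368 / (60000/1001) = 1092091/1250 s.
Target frame: (1092091/1250) × (30) = 3276273/125 ≈ 26210.184 → 26210.

frame 26210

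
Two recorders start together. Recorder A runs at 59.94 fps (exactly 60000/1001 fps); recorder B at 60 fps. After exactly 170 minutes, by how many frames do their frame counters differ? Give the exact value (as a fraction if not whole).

612000/1001 frames

170 min = 10200 s.
A emits 60000/1001 × 10200 = 612000000/1001 frames; B emits 60 × 10200 = 612000.
Difference = 612000/1001 frames (≈ 611.3886); B is ahead of A.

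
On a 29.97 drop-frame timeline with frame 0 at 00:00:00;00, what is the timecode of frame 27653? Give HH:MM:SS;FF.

Ten DF minutes hold 17982 frames, so frame 27653 lies in block 1 (frames 17982–35963) with 9671 frames into that block.
The block's first minute is 1800 frames and the rest 1798 each; 9671 frames reaches minute 5, so 1 × 18 + 5 × 2 = 28 labels have been skipped so far.
Adding those back, label number 27653 + 28 = 27681 at 30 labels/s is 922 s + 21 f = 0 h 15 min 22 s frame 21, i.e. 00:15:22;21.

00:15:22;21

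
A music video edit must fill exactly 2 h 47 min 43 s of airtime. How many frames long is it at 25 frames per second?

251575 frames

2 h 47 min 43 s = 10063 s.
Frames = 10063 × 25 = 251575.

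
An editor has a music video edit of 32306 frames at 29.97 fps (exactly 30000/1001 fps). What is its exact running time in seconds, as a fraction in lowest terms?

Running time = 32306 ÷ (30000/1001) = 32306 × 1001/30000 = 16169153/15000 s.

16169153/15000 seconds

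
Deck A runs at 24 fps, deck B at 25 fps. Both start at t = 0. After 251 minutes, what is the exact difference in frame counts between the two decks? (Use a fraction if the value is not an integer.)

15060 frames

251 min = 15060 s.
A emits 24 × 15060 = 361440 frames; B emits 25 × 15060 = 376500.
Difference = 15060 frames; B is ahead of A.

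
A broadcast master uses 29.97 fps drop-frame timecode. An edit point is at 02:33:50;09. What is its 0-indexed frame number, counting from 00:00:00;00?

276633

As if non-drop at 30 labels/s: (2 × 3600 + 33 × 60 + 50) × 30 + 9 = 276909.
Minute boundaries passed: 153; those not divisible by 10: 153 − 15 = 138; dropped labels = 2 × 138 = 276.
Actual frame index = 276909 − 276 = 276633.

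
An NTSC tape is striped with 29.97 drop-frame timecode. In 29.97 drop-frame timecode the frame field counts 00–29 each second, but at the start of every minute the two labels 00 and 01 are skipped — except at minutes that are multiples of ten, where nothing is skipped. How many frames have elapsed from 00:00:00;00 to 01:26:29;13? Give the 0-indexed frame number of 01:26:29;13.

155527

As if non-drop at 30 labels/s: (1 × 3600 + 26 × 60 + 29) × 30 + 13 = 155683.
Minute boundaries passed: 86; those not divisible by 10: 86 − 8 = 78; dropped labels = 2 × 78 = 156.
Actual frame index = 155683 − 156 = 155527.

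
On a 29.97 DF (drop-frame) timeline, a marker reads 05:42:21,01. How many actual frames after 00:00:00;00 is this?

615615

As if non-drop at 30 labels/s: (5 × 3600 + 42 × 60 + 21) × 30 + 1 = 616231.
Minute boundaries passed: 342; those not divisible by 10: 342 − 34 = 308; dropped labels = 2 × 308 = 616.
Actual frame index = 616231 − 616 = 615615.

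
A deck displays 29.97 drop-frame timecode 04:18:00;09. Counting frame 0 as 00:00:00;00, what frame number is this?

463943

Complete 10-minute blocks: 25, each 17982 frames → 449550.
Remaining 8 whole minutes in the current block: 1800 + 7 × 1798 = 14386 frames.
Within the current minute: 0 × 30 + 9 − 2 = 7 (labels ;00/;01 skipped at this minute). Total = 449550 + 14386 + 7 = 463943.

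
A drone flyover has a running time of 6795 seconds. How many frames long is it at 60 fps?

Frames = 6795 × 60 = 407700.

407700 frames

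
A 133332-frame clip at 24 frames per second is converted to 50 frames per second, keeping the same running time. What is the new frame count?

Target frames = source frames × (target rate / source rate) = 133332 × (50)/(24) = 133332 × 25/12 = 277775.

277775 frames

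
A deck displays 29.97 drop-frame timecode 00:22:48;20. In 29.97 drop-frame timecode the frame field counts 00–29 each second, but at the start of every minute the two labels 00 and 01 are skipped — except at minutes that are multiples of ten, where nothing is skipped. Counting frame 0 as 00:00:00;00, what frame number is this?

41020

Complete 10-minute blocks: 2, each 17982 frames → 35964.
Remaining 2 whole minutes in the current block: 1800 + 1 × 1798 = 3598 frames.
Within the current minute: 48 × 30 + 20 − 2 = 1458 (labels ;00/;01 skipped at this minute). Total = 35964 + 3598 + 1458 = 41020.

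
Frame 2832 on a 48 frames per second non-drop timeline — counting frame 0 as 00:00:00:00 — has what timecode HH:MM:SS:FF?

2832 ÷ 48 = 59 full seconds, remainder 0 frames.
59 s = 0 h 0 min 59 s.
Timecode: 00:00:59:00.

00:00:59:00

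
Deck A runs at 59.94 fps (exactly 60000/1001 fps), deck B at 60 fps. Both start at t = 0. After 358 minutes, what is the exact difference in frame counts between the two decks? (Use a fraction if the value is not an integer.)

1288800/1001 frames

358 min = 21480 s.
A emits 60000/1001 × 21480 = 1288800000/1001 frames; B emits 60 × 21480 = 1288800.
Difference = 1288800/1001 frames (≈ 1287.5125); B is ahead of A.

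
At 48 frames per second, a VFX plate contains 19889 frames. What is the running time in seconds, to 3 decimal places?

Running time = 19889 × 1/48 = 19889/48 s ≈ 414.354 s.

414.354 seconds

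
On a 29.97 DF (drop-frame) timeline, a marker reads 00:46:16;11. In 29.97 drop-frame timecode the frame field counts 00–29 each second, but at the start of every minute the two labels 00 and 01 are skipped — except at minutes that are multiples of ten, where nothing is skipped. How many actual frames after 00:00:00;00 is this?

83207

Complete 10-minute blocks: 4, each 17982 frames → 71928.
Remaining 6 whole minutes in the current block: 1800 + 5 × 1798 = 10790 frames.
Within the current minute: 16 × 30 + 11 − 2 = 489 (labels ;00/;01 skipped at this minute). Total = 71928 + 10790 + 489 = 83207.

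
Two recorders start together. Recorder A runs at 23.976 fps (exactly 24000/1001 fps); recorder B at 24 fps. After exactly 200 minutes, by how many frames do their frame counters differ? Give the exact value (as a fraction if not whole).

288000/1001 frames

200 min = 12000 s.
A emits 24000/1001 × 12000 = 288000000/1001 frames; B emits 24 × 12000 = 288000.
Difference = 288000/1001 frames (≈ 287.7123); B is ahead of A.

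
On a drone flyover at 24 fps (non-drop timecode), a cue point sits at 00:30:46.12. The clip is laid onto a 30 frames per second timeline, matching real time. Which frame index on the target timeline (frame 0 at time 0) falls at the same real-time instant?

Source frame index: (0×3600 + 30×60 + 46) × 24 + 12 = 44316.
Real time: 44316 / (24) = 3693/2 s.
Target frame: (3693/2) × (30) = 55395.

frame 55395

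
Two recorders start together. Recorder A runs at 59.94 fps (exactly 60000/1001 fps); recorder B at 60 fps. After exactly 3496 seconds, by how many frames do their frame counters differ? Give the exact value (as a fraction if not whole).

A emits 60000/1001 × 3496 = 209760000/1001 frames; B emits 60 × 3496 = 209760.
Difference = 209760/1001 frames (≈ 209.5504); B is ahead of A.

209760/1001 frames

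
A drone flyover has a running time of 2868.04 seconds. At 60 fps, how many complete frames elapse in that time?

Frames = 2868.04 × 60 = 860412/5 ≈ 172082.4000.
Complete frames: 172082.

172082 frames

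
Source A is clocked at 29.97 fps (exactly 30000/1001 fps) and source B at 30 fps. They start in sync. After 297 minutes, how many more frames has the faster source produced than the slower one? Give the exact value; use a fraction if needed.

297 min = 17820 s.
A emits 30000/1001 × 17820 = 48600000/91 frames; B emits 30 × 17820 = 534600.
Difference = 48600/91 frames (≈ 534.0659); B is ahead of A.

48600/91 frames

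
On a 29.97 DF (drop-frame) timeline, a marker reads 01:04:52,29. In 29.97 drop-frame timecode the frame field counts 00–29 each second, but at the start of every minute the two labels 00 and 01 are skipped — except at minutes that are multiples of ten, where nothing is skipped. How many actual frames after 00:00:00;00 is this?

Complete 10-minute blocks: 6, each 17982 frames → 107892.
Remaining 4 whole minutes in the current block: 1800 + 3 × 1798 = 7194 frames.
Within the current minute: 52 × 30 + 29 − 2 = 1587 (labels ;00/;01 skipped at this minute). Total = 107892 + 7194 + 1587 = 116673.

116673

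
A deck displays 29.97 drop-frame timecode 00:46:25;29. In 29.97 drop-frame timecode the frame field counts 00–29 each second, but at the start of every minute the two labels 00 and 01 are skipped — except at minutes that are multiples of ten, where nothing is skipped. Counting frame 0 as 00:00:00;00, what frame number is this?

83495

As if non-drop at 30 labels/s: (0 × 3600 + 46 × 60 + 25) × 30 + 29 = 83579.
Minute boundaries passed: 46; those not divisible by 10: 46 − 4 = 42; dropped labels = 2 × 42 = 84.
Actual frame index = 83579 − 84 = 83495.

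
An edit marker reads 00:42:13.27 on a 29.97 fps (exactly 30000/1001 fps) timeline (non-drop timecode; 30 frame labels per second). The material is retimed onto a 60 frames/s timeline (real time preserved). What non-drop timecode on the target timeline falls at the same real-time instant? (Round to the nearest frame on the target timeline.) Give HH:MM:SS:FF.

Source frame index: (0×3600 + 42×60 + 13) × 30 + 27 = 76017.
Real time: 76017 / (30000/1001) = 25364339/10000 s.
Target frame: (25364339/10000) × (60) = 76093017/500 ≈ 152186.034 → 152186.
At 60 labels/s: frame 152186 → 00:42:16:26.

00:42:16:26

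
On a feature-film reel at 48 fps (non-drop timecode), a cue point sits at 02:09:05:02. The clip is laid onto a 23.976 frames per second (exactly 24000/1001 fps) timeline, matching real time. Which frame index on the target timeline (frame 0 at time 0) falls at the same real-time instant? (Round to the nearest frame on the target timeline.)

Source frame index: (2×3600 + 9×60 + 5) × 48 + 2 = 371762.
Real time: 371762 / (48) = 185881/24 s.
Target frame: (185881/24) × (24000/1001) = 185881000/1001 ≈ 185695.305 → 185695.

frame 185695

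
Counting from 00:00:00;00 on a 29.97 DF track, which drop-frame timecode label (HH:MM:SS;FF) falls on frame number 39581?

Each 10-minute DF block holds 10 × 60 × 30 − 9 × 2 = 17982 frames. 39581 ÷ 17982 → 2 full blocks, remainder 3617.
Within the partial block the first minute is 1800 frames and each further minute 1798, so 2 further minute boundaries passed. Total skipped labels = 18 × 2 + 2 × 2 = 40.
Non-drop label index = 39581 + 40 = 39621; at 30 labels/s that is 00:22:00:21, i.e. DF 00:22:00;21.

00:22:00;21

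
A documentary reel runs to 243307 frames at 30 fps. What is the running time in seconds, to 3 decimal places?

Running time = 243307 × 1/30 = 243307/30 s ≈ 8110.233 s.

8110.233 seconds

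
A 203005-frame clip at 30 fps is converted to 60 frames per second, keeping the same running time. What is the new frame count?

406010 frames

Target frames = source frames × (target rate / source rate) = 203005 × (60)/(30) = 203005 × 2 = 406010.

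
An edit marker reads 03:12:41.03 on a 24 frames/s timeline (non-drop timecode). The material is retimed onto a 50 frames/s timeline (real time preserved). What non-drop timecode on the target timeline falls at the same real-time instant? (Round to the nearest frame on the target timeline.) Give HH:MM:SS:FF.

03:12:41:06

Source frame index: (3×3600 + 12×60 + 41) × 24 + 3 = 277467.
Real time: 277467 / (24) = 92489/8 s.
Target frame: (92489/8) × (50) = 2312225/4 ≈ 578056.250 → 578056.
At 50 labels/s: frame 578056 → 03:12:41:06.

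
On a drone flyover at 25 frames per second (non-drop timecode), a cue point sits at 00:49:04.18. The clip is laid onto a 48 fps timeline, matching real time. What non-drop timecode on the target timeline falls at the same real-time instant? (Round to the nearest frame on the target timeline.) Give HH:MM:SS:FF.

Source frame index: (0×3600 + 49×60 + 4) × 25 + 18 = 73618.
Real time: 73618 / (25) = 73618/25 s.
Target frame: (73618/25) × (48) = 3533664/25 ≈ 141346.560 → 141347.
At 48 labels/s: frame 141347 → 00:49:04:35.

00:49:04:35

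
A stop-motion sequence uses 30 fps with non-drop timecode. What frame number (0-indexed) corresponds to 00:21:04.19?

frame 37939

Total seconds to the label: (0 × 3600 + 21 × 60 + 4) = 1264.
Frame index = 1264 × 30 + 19 = 37939.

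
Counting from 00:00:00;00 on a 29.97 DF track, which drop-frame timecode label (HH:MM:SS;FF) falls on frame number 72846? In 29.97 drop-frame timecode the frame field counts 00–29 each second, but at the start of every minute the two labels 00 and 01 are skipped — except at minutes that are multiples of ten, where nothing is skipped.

Each 10-minute DF block holds 10 × 60 × 30 − 9 × 2 = 17982 frames. 72846 ÷ 17982 → 4 full blocks, remainder 918.
Within the partial block the first minute is 1800 frames and each further minute 1798, so 0 further minute boundaries passed. Total skipped labels = 18 × 4 + 2 × 0 = 72.
Non-drop label index = 72846 + 72 = 72918; at 30 labels/s that is 00:40:30:18, i.e. DF 00:40:30;18.

00:40:30;18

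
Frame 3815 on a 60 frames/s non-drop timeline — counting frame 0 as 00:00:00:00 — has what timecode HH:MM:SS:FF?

3815 ÷ 60 = 63 full seconds, remainder 35 frames.
63 s = 0 h 1 min 3 s.
Timecode: 00:01:03:35.

00:01:03:35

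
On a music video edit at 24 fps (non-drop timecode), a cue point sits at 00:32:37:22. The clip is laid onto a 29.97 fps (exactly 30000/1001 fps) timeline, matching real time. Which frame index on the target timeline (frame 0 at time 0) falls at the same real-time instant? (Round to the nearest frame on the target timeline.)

frame 58679

Source frame index: (0×3600 + 32×60 + 37) × 24 + 22 = 46990.
Real time: 46990 / (24) = 23495/12 s.
Target frame: (23495/12) × (30000/1001) = 58737500/1001 ≈ 58678.821 → 58679.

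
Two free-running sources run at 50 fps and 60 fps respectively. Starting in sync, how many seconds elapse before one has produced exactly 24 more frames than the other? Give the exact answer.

The gap grows by |60 − 50| = 10 frames per second.
Time for a 24-frame gap: 24 ÷ (10) = 2.4 s.

2.4 seconds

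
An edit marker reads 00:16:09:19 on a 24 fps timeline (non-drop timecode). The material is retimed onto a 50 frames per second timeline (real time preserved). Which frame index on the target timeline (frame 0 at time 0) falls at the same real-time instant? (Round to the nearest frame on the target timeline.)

Source frame index: (0×3600 + 16×60 + 9) × 24 + 19 = 23275.
Real time: 23275 / (24) = 23275/24 s.
Target frame: (23275/24) × (50) = 581875/12 ≈ 48489.583 → 48490.

frame 48490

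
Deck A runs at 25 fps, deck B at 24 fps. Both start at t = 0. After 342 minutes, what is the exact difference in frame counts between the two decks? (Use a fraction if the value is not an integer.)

20520 frames

342 min = 20520 s.
A emits 25 × 20520 = 513000 frames; B emits 24 × 20520 = 492480.
Difference = 20520 frames; B is behind A.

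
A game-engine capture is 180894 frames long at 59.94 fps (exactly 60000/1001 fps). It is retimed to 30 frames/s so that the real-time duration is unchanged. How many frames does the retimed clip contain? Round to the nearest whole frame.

90537 frames

Frames at target rate = 180894 × (30) / (60000/1001) = 90537447/1000 ≈ 90537.447.
Nearest whole frame: 90537.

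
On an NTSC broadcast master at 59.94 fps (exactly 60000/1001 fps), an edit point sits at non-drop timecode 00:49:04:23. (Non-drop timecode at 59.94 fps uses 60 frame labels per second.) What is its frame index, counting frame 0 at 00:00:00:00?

Total seconds to the label: (0 × 3600 + 49 × 60 + 4) = 2944.
Frame index = 2944 × 60 + 23 = 176663.

176663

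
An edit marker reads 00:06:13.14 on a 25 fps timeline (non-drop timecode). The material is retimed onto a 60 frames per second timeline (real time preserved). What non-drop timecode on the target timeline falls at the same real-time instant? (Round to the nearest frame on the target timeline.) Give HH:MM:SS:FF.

00:06:13:34

Source frame index: (0×3600 + 6×60 + 13) × 25 + 14 = 9339.
Real time: 9339 / (25) = 9339/25 s.
Target frame: (9339/25) × (60) = 112068/5 ≈ 22413.600 → 22414.
At 60 labels/s: frame 22414 → 00:06:13:34.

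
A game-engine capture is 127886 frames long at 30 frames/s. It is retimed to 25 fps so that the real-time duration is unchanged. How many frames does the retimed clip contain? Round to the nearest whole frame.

Frames at target rate = 127886 × (25) / (30) = 319715/3 ≈ 106571.667.
Nearest whole frame: 106572.

106572 frames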